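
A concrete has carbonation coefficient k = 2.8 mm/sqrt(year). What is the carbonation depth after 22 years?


depth = k * sqrt(t)
= 2.8 * sqrt(22)
= 13.13 mm

13.13


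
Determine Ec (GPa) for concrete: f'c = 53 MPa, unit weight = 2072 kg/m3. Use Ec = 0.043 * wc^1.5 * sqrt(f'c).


Ec = 0.043 * 2072^1.5 * sqrt(53) / 1000
= 29.53 GPa

29.53


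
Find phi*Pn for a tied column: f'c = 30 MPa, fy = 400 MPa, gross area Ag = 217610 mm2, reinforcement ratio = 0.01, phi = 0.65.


Ast = rho * Ag = 0.01 * 217610 = 2176.1 mm2
phi*Pn = 0.65 * 0.80 * (0.85 * 30 * (217610 - 2176.1) + 400 * 2176.1) / 1000
= 3309.28 kN

3309.28


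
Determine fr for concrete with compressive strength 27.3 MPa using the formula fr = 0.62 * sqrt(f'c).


fr = 0.62 * sqrt(27.3)
= 3.239 MPa

3.239


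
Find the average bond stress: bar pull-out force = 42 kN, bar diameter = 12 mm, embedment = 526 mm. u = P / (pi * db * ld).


u = P / (pi * db * ld)
= 42 * 1000 / (pi * 12 * 526)
= 2.118 MPa

2.118


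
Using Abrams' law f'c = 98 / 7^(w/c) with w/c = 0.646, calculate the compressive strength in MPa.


f'c = 98 / 7^0.646
= 98 / 3.515
= 27.88 MPa

27.88


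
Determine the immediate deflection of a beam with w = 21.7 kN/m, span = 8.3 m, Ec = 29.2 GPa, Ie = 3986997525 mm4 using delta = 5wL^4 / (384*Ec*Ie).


Convert: L = 8.3 m = 8300 mm, Ec = 29.2 GPa = 29200 MPa
delta = 5 * 21.7 * 8300^4 / (384 * 29200 * 3986997525)
= 11.52 mm

11.52


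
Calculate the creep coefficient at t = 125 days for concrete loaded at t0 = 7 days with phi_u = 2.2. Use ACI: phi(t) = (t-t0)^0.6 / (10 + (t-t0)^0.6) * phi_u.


dt = 125 - 7 = 118
phi = 118^0.6 / (10 + 118^0.6) * 2.2
= 1.4

1.4


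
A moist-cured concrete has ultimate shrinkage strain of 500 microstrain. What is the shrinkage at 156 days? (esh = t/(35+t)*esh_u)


esh(156) = 156 / (35 + 156) * 500
= 156 / 191 * 500
= 408.4 microstrain

408.4


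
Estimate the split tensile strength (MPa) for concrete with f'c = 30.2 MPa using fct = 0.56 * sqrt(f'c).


fct = 0.56 * sqrt(30.2)
= 0.56 * 5.495
= 3.077 MPa

3.077


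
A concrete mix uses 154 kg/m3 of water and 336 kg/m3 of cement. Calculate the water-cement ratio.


w/c = water / cement
w/c = 154 / 336 = 0.458

0.458


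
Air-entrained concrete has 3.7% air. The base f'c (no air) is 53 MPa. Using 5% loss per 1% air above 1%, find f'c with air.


Strength loss = (3.7 - 1) * 5 = 13.5%
f'c = 53 * (1 - 13.5/100)
= 45.84 MPa

45.84


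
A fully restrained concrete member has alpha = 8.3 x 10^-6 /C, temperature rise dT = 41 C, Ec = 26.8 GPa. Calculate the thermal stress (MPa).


sigma = alpha * dT * Ec
= 8.3e-6 * 41 * 26.8 * 1000
= 9.12 MPa

9.12


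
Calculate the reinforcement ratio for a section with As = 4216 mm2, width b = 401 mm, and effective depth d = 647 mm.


rho = As / (b * d)
= 4216 / (401 * 647)
= 0.0162

0.0162


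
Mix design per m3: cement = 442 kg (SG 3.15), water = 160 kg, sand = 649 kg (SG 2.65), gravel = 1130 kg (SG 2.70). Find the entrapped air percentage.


Vol cement = 442 / (3.15 * 1000) = 0.140317 m3
Vol water = 160 / 1000 = 0.16 m3
Vol sand = 649 / (2.65 * 1000) = 0.244906 m3
Vol gravel = 1130 / (2.70 * 1000) = 0.418519 m3
Total solid + water volume = 0.963742 m3
Air = (1 - 0.963742) * 100 = 3.63%

3.63


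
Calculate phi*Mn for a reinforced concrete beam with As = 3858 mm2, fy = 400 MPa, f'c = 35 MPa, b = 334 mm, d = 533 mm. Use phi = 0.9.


a = As * fy / (0.85 * f'c * b)
= 3858 * 400 / (0.85 * 35 * 334)
= 155.3062 mm
Mn = As * fy * (d - a/2) / 10^6
= 702.6913 kN-m
phi*Mn = 0.9 * 702.6913 = 632.42 kN-m

632.42


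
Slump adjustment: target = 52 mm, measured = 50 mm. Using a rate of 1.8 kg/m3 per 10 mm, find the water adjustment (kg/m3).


Difference = 52 - 50 = 2 mm
Water adjustment = 2 * 1.8 / 10 = 0.4 kg/m3

0.4


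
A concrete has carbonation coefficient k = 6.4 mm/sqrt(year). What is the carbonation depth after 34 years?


depth = k * sqrt(t)
= 6.4 * sqrt(34)
= 37.32 mm

37.32


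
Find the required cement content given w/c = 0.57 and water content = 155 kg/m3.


Cement = water / (w/c)
= 155 / 0.57
= 271.9 kg/m3

271.9


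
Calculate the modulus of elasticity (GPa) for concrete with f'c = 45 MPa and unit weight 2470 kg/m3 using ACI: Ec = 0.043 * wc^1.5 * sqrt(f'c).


Ec = 0.043 * 2470^1.5 * sqrt(45) / 1000
= 35.41 GPa

35.41


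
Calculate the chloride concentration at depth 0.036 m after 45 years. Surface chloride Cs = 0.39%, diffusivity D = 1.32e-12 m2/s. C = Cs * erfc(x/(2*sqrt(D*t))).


t_seconds = 45 * 365.25 * 24 * 3600 = 1420092000.0 s
arg = 0.036 / (2 * sqrt(1.32e-12 * 1420092000.0))
= 0.4157
erfc(0.4157) = 0.5566
C = 0.39 * 0.5566 = 0.2171%

0.2171


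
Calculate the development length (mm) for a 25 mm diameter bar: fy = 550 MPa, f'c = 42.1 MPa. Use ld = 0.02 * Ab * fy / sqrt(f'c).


Ab = pi * 25^2 / 4 = 490.874 mm2
ld = 0.02 * 490.874 * 550 / sqrt(42.1)
= 832.2 mm

832.2


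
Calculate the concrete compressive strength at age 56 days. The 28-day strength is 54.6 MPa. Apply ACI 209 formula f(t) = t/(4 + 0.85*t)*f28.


f(56) = 56 / (4 + 0.85 * 56) * 54.6
= 56 / 51.6 * 54.6
= 59.26 MPa

59.26


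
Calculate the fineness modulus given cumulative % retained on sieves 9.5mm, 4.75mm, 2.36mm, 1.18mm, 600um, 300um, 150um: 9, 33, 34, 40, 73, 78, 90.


FM = sum(cumulative % retained) / 100
= 357 / 100
= 3.57

3.57


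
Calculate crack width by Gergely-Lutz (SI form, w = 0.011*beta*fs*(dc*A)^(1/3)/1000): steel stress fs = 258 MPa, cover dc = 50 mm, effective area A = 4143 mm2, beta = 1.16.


w = 0.011 * beta * fs * (dc * A)^(1/3) / 1000
= 0.011 * 1.16 * 258 * (50 * 4143)^(1/3) / 1000
= 0.195 mm

0.195


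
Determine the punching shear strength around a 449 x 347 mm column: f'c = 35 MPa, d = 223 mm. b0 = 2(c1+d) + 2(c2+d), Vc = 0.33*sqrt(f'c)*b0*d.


b0 = 2*(449 + 223) + 2*(347 + 223) = 2484 mm
Vc = 0.33 * sqrt(35) * 2484 * 223 / 1000
= 1081.44 kN

1081.44


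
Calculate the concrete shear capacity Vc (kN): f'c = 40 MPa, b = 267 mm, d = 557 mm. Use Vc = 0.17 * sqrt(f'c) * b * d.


Vc = 0.17 * sqrt(40) * 267 * 557 / 1000
= 159.9 kN

159.9


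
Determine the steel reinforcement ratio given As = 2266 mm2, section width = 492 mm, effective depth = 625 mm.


rho = As / (b * d)
= 2266 / (492 * 625)
= 0.0074

0.0074


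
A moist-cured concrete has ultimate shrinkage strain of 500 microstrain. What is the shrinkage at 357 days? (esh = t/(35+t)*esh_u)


esh(357) = 357 / (35 + 357) * 500
= 357 / 392 * 500
= 455.4 microstrain

455.4


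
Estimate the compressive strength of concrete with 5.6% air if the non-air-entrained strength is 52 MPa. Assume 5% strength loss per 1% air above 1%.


Strength loss = (5.6 - 1) * 5 = 23.0%
f'c = 52 * (1 - 23.0/100)
= 40.04 MPa

40.04


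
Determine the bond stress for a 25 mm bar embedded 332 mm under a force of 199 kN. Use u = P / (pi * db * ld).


u = P / (pi * db * ld)
= 199 * 1000 / (pi * 25 * 332)
= 7.632 MPa

7.632


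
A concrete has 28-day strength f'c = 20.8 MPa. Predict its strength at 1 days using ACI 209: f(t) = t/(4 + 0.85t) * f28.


f(1) = 1 / (4 + 0.85 * 1) * 20.8
= 1 / 4.85 * 20.8
= 4.29 MPa

4.29


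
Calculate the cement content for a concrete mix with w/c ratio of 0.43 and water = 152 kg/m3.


Cement = water / (w/c)
= 152 / 0.43
= 353.5 kg/m3

353.5


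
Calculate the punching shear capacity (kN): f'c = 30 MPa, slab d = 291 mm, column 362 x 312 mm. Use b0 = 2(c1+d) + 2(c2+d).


b0 = 2*(362 + 291) + 2*(312 + 291) = 2512 mm
Vc = 0.33 * sqrt(30) * 2512 * 291 / 1000
= 1321.26 kN

1321.26


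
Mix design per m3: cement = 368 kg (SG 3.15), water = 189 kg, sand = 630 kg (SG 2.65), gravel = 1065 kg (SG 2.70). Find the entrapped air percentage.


Vol cement = 368 / (3.15 * 1000) = 0.116825 m3
Vol water = 189 / 1000 = 0.189 m3
Vol sand = 630 / (2.65 * 1000) = 0.237736 m3
Vol gravel = 1065 / (2.70 * 1000) = 0.394444 m3
Total solid + water volume = 0.938006 m3
Air = (1 - 0.938006) * 100 = 6.2%

6.2


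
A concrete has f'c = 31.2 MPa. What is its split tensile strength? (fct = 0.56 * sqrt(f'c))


fct = 0.56 * sqrt(31.2)
= 0.56 * 5.586
= 3.128 MPa

3.128


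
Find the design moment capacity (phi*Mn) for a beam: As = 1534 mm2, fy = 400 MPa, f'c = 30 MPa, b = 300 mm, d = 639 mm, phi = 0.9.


a = As * fy / (0.85 * f'c * b)
= 1534 * 400 / (0.85 * 30 * 300)
= 80.2092 mm
Mn = As * fy * (d - a/2) / 10^6
= 367.4822 kN-m
phi*Mn = 0.9 * 367.4822 = 330.73 kN-m

330.73


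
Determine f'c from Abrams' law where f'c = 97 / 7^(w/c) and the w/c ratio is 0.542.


f'c = 97 / 7^0.542
= 97 / 2.871
= 33.79 MPa

33.79


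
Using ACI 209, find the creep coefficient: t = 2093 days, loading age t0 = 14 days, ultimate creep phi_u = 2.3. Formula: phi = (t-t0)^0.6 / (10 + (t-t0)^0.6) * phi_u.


dt = 2093 - 14 = 2079
phi = 2079^0.6 / (10 + 2079^0.6) * 2.3
= 2.087

2.087


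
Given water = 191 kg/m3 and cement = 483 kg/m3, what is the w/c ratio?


w/c = water / cement
w/c = 191 / 483 = 0.395

0.395


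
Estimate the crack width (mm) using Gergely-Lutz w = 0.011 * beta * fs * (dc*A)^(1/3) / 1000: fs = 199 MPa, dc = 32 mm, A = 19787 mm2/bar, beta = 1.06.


w = 0.011 * beta * fs * (dc * A)^(1/3) / 1000
= 0.011 * 1.06 * 199 * (32 * 19787)^(1/3) / 1000
= 0.199 mm

0.199


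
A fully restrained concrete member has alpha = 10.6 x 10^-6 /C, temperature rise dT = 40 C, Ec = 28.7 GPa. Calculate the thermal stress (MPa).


sigma = alpha * dT * Ec
= 10.6e-6 * 40 * 28.7 * 1000
= 12.169 MPa

12.169


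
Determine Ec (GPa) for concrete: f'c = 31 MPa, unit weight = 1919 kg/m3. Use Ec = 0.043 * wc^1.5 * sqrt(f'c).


Ec = 0.043 * 1919^1.5 * sqrt(31) / 1000
= 20.13 GPa

20.13


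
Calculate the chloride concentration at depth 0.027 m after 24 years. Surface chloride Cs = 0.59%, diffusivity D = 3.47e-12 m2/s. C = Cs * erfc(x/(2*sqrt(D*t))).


t_seconds = 24 * 365.25 * 24 * 3600 = 757382400.0 s
arg = 0.027 / (2 * sqrt(3.47e-12 * 757382400.0))
= 0.2633
erfc(0.2633) = 0.7096
C = 0.59 * 0.7096 = 0.4187%

0.4187


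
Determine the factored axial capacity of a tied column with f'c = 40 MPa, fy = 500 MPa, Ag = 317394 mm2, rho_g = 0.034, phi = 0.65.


Ast = rho * Ag = 0.034 * 317394 = 10791.396 mm2
phi*Pn = 0.65 * 0.80 * (0.85 * 40 * (317394 - 10791.396) + 500 * 10791.396) / 1000
= 8226.5 kN

8226.5


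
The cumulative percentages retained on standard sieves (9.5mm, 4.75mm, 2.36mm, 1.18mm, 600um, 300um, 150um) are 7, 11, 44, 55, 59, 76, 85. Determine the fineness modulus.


FM = sum(cumulative % retained) / 100
= 337 / 100
= 3.37

3.37


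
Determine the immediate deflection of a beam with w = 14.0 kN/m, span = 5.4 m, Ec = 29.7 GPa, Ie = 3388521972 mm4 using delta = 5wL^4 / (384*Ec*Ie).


Convert: L = 5.4 m = 5400 mm, Ec = 29.7 GPa = 29700 MPa
delta = 5 * 14.0 * 5400^4 / (384 * 29700 * 3388521972)
= 1.54 mm

1.54


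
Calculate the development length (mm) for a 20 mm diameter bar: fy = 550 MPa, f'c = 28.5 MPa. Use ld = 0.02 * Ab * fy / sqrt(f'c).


Ab = pi * 20^2 / 4 = 314.159 mm2
ld = 0.02 * 314.159 * 550 / sqrt(28.5)
= 647.3 mm

647.3


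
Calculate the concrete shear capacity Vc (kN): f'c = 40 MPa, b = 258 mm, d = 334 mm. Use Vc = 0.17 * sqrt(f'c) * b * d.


Vc = 0.17 * sqrt(40) * 258 * 334 / 1000
= 92.65 kN

92.65


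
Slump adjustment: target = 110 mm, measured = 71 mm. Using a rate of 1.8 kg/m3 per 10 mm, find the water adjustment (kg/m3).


Difference = 110 - 71 = 39 mm
Water adjustment = 39 * 1.8 / 10 = 7.0 kg/m3

7.0


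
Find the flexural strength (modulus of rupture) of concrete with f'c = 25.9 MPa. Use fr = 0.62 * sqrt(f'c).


fr = 0.62 * sqrt(25.9)
= 3.155 MPa

3.155


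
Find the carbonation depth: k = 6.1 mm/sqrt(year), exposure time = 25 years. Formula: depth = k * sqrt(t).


depth = k * sqrt(t)
= 6.1 * sqrt(25)
= 30.5 mm

30.5


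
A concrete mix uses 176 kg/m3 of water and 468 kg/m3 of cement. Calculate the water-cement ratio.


w/c = water / cement
w/c = 176 / 468 = 0.376

0.376


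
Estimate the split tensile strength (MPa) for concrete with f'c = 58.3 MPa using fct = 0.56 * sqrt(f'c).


fct = 0.56 * sqrt(58.3)
= 0.56 * 7.635
= 4.276 MPa

4.276


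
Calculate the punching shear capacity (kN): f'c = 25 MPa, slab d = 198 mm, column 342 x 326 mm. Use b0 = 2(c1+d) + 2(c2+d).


b0 = 2*(342 + 198) + 2*(326 + 198) = 2128 mm
Vc = 0.33 * sqrt(25) * 2128 * 198 / 1000
= 695.22 kN

695.22


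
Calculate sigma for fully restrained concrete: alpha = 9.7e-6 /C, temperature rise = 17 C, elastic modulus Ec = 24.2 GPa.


sigma = alpha * dT * Ec
= 9.7e-6 * 17 * 24.2 * 1000
= 3.991 MPa

3.991


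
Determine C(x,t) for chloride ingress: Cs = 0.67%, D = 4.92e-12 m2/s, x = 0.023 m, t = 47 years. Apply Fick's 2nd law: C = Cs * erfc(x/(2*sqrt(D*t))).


t_seconds = 47 * 365.25 * 24 * 3600 = 1483207200.0 s
arg = 0.023 / (2 * sqrt(4.92e-12 * 1483207200.0))
= 0.1346
erfc(0.1346) = 0.849
C = 0.67 * 0.849 = 0.5688%

0.5688


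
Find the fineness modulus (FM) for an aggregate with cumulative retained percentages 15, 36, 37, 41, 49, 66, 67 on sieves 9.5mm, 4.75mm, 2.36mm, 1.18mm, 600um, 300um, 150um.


FM = sum(cumulative % retained) / 100
= 311 / 100
= 3.11

3.11


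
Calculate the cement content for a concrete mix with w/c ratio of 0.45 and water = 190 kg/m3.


Cement = water / (w/c)
= 190 / 0.45
= 422.2 kg/m3

422.2


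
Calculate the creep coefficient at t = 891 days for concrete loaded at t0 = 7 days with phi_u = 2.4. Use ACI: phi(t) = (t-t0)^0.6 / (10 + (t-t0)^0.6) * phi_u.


dt = 891 - 7 = 884
phi = 884^0.6 / (10 + 884^0.6) * 2.4
= 2.05

2.05


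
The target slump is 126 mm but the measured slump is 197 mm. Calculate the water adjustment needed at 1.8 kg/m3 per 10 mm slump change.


Difference = 126 - 197 = -71 mm
Water adjustment = -71 * 1.8 / 10 = -12.8 kg/m3

-12.8


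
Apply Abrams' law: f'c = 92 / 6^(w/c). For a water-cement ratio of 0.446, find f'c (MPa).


f'c = 92 / 6^0.446
= 92 / 2.224
= 41.37 MPa

41.37


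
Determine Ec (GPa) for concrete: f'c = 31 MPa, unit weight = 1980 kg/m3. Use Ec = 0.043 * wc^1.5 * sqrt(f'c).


Ec = 0.043 * 1980^1.5 * sqrt(31) / 1000
= 21.09 GPa

21.09


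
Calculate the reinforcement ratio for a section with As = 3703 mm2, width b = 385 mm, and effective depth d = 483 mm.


rho = As / (b * d)
= 3703 / (385 * 483)
= 0.0199

0.0199


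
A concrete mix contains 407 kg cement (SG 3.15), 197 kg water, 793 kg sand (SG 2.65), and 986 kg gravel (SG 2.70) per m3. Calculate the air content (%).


Vol cement = 407 / (3.15 * 1000) = 0.129206 m3
Vol water = 197 / 1000 = 0.197 m3
Vol sand = 793 / (2.65 * 1000) = 0.299245 m3
Vol gravel = 986 / (2.70 * 1000) = 0.365185 m3
Total solid + water volume = 0.990637 m3
Air = (1 - 0.990637) * 100 = 0.94%

0.94


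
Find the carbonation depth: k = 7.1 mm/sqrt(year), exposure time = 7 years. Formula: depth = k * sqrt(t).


depth = k * sqrt(t)
= 7.1 * sqrt(7)
= 18.78 mm

18.78


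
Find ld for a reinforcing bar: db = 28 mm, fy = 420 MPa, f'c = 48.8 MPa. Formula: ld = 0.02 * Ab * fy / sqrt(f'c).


Ab = pi * 28^2 / 4 = 615.752 mm2
ld = 0.02 * 615.752 * 420 / sqrt(48.8)
= 740.4 mm

740.4


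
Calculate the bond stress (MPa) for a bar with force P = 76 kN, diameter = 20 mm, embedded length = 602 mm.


u = P / (pi * db * ld)
= 76 * 1000 / (pi * 20 * 602)
= 2.009 MPa

2.009


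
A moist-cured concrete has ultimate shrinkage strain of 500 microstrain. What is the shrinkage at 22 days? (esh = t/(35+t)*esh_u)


esh(22) = 22 / (35 + 22) * 500
= 22 / 57 * 500
= 193.0 microstrain

193.0


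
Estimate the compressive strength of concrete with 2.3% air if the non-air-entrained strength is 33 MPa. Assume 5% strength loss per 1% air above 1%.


Strength loss = (2.3 - 1) * 5 = 6.5%
f'c = 33 * (1 - 6.5/100)
= 30.86 MPa

30.86


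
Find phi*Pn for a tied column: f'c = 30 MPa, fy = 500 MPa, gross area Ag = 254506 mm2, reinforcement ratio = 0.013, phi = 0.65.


Ast = rho * Ag = 0.013 * 254506 = 3308.578 mm2
phi*Pn = 0.65 * 0.80 * (0.85 * 30 * (254506 - 3308.578) + 500 * 3308.578) / 1000
= 4191.11 kN

4191.11


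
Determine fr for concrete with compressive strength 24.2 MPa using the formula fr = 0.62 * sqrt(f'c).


fr = 0.62 * sqrt(24.2)
= 3.05 MPa

3.05


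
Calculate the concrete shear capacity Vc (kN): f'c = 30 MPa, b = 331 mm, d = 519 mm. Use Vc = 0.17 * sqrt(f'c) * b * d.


Vc = 0.17 * sqrt(30) * 331 * 519 / 1000
= 159.96 kN

159.96


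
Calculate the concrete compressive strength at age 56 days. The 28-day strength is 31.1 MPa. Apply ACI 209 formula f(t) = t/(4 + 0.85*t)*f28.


f(56) = 56 / (4 + 0.85 * 56) * 31.1
= 56 / 51.6 * 31.1
= 33.75 MPa

33.75


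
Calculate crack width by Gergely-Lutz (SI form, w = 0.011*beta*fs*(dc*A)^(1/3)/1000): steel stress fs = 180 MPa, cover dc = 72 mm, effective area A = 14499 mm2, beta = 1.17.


w = 0.011 * beta * fs * (dc * A)^(1/3) / 1000
= 0.011 * 1.17 * 180 * (72 * 14499)^(1/3) / 1000
= 0.235 mm

0.235


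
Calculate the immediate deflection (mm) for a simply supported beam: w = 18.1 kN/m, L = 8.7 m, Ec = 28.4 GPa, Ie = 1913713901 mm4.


Convert: L = 8.7 m = 8700 mm, Ec = 28.4 GPa = 28400 MPa
delta = 5 * 18.1 * 8700^4 / (384 * 28400 * 1913713901)
= 24.84 mm

24.84


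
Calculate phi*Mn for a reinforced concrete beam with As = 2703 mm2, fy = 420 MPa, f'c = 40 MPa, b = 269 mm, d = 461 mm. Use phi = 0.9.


a = As * fy / (0.85 * f'c * b)
= 2703 * 420 / (0.85 * 40 * 269)
= 124.1264 mm
Mn = As * fy * (d - a/2) / 10^6
= 452.897 kN-m
phi*Mn = 0.9 * 452.897 = 407.61 kN-m

407.61


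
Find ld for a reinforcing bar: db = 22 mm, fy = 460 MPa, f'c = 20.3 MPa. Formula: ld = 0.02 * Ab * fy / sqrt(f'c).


Ab = pi * 22^2 / 4 = 380.133 mm2
ld = 0.02 * 380.133 * 460 / sqrt(20.3)
= 776.2 mm

776.2


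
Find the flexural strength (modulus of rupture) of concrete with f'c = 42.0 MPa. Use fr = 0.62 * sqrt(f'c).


fr = 0.62 * sqrt(42.0)
= 4.018 MPa

4.018


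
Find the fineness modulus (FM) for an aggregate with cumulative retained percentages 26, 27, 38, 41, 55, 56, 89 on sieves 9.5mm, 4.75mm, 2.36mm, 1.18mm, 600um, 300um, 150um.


FM = sum(cumulative % retained) / 100
= 332 / 100
= 3.32

3.32


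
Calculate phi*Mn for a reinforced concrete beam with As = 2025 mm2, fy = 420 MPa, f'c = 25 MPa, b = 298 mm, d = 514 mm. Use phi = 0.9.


a = As * fy / (0.85 * f'c * b)
= 2025 * 420 / (0.85 * 25 * 298)
= 134.3071 mm
Mn = As * fy * (d - a/2) / 10^6
= 380.0429 kN-m
phi*Mn = 0.9 * 380.0429 = 342.04 kN-m

342.04


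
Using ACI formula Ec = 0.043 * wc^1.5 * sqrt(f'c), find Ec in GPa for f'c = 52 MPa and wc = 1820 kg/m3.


Ec = 0.043 * 1820^1.5 * sqrt(52) / 1000
= 24.08 GPa

24.08


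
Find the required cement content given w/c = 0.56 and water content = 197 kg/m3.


Cement = water / (w/c)
= 197 / 0.56
= 351.8 kg/m3

351.8


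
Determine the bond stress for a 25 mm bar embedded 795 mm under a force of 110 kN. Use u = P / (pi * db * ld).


u = P / (pi * db * ld)
= 110 * 1000 / (pi * 25 * 795)
= 1.762 MPa

1.762


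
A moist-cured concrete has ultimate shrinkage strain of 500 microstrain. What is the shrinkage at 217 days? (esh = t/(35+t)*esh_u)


esh(217) = 217 / (35 + 217) * 500
= 217 / 252 * 500
= 430.6 microstrain

430.6


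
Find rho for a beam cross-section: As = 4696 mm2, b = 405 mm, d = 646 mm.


rho = As / (b * d)
= 4696 / (405 * 646)
= 0.0179

0.0179


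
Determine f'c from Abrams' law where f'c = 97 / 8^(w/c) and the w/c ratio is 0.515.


f'c = 97 / 8^0.515
= 97 / 2.918
= 33.24 MPa

33.24


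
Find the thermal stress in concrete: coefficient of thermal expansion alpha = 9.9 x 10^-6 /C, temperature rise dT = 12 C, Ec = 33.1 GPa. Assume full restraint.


sigma = alpha * dT * Ec
= 9.9e-6 * 12 * 33.1 * 1000
= 3.932 MPa

3.932


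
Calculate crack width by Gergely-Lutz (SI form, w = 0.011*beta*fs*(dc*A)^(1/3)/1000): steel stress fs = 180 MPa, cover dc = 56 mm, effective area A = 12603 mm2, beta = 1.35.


w = 0.011 * beta * fs * (dc * A)^(1/3) / 1000
= 0.011 * 1.35 * 180 * (56 * 12603)^(1/3) / 1000
= 0.238 mm

0.238


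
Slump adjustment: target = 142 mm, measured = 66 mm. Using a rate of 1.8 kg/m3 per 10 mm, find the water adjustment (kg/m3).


Difference = 142 - 66 = 76 mm
Water adjustment = 76 * 1.8 / 10 = 13.7 kg/m3

13.7


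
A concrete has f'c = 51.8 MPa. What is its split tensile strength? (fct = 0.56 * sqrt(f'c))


fct = 0.56 * sqrt(51.8)
= 0.56 * 7.197
= 4.03 MPa

4.03


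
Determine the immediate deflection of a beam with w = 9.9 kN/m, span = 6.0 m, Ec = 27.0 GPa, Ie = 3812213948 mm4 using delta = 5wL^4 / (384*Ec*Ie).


Convert: L = 6.0 m = 6000 mm, Ec = 27.0 GPa = 27000 MPa
delta = 5 * 9.9 * 6000^4 / (384 * 27000 * 3812213948)
= 1.62 mm

1.62


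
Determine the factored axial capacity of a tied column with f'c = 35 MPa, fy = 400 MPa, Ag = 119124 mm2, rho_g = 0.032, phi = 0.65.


Ast = rho * Ag = 0.032 * 119124 = 3811.968 mm2
phi*Pn = 0.65 * 0.80 * (0.85 * 35 * (119124 - 3811.968) + 400 * 3811.968) / 1000
= 2576.77 kN

2576.77


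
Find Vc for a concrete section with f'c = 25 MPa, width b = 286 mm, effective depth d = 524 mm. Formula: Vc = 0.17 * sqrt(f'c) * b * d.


Vc = 0.17 * sqrt(25) * 286 * 524 / 1000
= 127.38 kN

127.38


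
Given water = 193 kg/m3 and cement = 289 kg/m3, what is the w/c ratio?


w/c = water / cement
w/c = 193 / 289 = 0.668

0.668


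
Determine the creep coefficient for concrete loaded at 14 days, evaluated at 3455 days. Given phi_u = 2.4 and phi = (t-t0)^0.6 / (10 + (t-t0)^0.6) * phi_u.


dt = 3455 - 14 = 3441
phi = 3441^0.6 / (10 + 3441^0.6) * 2.4
= 2.232

2.232


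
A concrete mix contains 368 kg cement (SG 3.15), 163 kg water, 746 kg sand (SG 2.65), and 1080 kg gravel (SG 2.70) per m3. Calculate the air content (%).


Vol cement = 368 / (3.15 * 1000) = 0.116825 m3
Vol water = 163 / 1000 = 0.163 m3
Vol sand = 746 / (2.65 * 1000) = 0.281509 m3
Vol gravel = 1080 / (2.70 * 1000) = 0.4 m3
Total solid + water volume = 0.961335 m3
Air = (1 - 0.961335) * 100 = 3.87%

3.87


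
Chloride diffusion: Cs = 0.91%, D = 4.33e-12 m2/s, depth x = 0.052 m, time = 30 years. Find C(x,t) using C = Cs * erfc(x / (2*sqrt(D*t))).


t_seconds = 30 * 365.25 * 24 * 3600 = 946728000.0 s
arg = 0.052 / (2 * sqrt(4.33e-12 * 946728000.0))
= 0.4061
erfc(0.4061) = 0.5658
C = 0.91 * 0.5658 = 0.5149%

0.5149


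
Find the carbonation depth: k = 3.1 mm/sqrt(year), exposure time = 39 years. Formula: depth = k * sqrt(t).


depth = k * sqrt(t)
= 3.1 * sqrt(39)
= 19.36 mm

19.36


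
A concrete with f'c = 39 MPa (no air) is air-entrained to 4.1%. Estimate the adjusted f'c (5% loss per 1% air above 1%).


Strength loss = (4.1 - 1) * 5 = 15.5%
f'c = 39 * (1 - 15.5/100)
= 32.95 MPa

32.95


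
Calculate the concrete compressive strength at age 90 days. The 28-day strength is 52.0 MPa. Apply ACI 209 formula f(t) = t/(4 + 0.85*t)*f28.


f(90) = 90 / (4 + 0.85 * 90) * 52.0
= 90 / 80.5 * 52.0
= 58.14 MPa

58.14


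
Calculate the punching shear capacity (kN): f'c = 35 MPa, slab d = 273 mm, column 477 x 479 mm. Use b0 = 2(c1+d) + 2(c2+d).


b0 = 2*(477 + 273) + 2*(479 + 273) = 3004 mm
Vc = 0.33 * sqrt(35) * 3004 * 273 / 1000
= 1601.07 kN

1601.07


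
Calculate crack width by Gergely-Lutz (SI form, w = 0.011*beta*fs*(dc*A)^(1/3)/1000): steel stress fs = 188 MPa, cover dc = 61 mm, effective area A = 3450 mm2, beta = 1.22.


w = 0.011 * beta * fs * (dc * A)^(1/3) / 1000
= 0.011 * 1.22 * 188 * (61 * 3450)^(1/3) / 1000
= 0.15 mm

0.15


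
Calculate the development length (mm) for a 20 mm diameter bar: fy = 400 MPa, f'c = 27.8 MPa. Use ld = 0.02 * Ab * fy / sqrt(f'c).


Ab = pi * 20^2 / 4 = 314.159 mm2
ld = 0.02 * 314.159 * 400 / sqrt(27.8)
= 476.7 mm

476.7


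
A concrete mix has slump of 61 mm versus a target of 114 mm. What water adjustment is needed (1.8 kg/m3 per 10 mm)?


Difference = 114 - 61 = 53 mm
Water adjustment = 53 * 1.8 / 10 = 9.5 kg/m3

9.5


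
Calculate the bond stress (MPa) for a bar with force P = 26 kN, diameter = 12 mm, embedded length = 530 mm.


u = P / (pi * db * ld)
= 26 * 1000 / (pi * 12 * 530)
= 1.301 MPa

1.301


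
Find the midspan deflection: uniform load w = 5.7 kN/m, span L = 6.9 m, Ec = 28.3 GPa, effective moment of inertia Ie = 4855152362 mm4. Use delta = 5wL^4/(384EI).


Convert: L = 6.9 m = 6900 mm, Ec = 28.3 GPa = 28300 MPa
delta = 5 * 5.7 * 6900^4 / (384 * 28300 * 4855152362)
= 1.22 mm

1.22


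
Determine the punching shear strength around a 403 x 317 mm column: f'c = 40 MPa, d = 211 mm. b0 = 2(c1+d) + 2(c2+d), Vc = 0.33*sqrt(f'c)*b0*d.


b0 = 2*(403 + 211) + 2*(317 + 211) = 2284 mm
Vc = 0.33 * sqrt(40) * 2284 * 211 / 1000
= 1005.83 kN

1005.83


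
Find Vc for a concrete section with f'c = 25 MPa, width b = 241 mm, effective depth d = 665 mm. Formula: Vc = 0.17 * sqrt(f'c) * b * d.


Vc = 0.17 * sqrt(25) * 241 * 665 / 1000
= 136.23 kN

136.23


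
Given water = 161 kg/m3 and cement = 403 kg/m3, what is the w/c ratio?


w/c = water / cement
w/c = 161 / 403 = 0.4

0.4


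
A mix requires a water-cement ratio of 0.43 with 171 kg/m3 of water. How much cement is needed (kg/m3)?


Cement = water / (w/c)
= 171 / 0.43
= 397.7 kg/m3

397.7


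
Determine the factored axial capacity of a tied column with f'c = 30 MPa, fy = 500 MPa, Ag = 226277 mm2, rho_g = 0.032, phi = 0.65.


Ast = rho * Ag = 0.032 * 226277 = 7240.864 mm2
phi*Pn = 0.65 * 0.80 * (0.85 * 30 * (226277 - 7240.864) + 500 * 7240.864) / 1000
= 4787.04 kN

4787.04


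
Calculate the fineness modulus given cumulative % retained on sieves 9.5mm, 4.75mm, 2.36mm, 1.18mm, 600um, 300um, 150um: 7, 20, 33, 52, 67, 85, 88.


FM = sum(cumulative % retained) / 100
= 352 / 100
= 3.52

3.52


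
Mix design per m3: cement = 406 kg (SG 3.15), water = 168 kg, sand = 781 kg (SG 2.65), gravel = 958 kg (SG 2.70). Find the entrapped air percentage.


Vol cement = 406 / (3.15 * 1000) = 0.128889 m3
Vol water = 168 / 1000 = 0.168 m3
Vol sand = 781 / (2.65 * 1000) = 0.294717 m3
Vol gravel = 958 / (2.70 * 1000) = 0.354815 m3
Total solid + water volume = 0.946421 m3
Air = (1 - 0.946421) * 100 = 5.36%

5.36


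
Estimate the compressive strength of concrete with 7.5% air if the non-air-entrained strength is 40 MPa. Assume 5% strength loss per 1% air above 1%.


Strength loss = (7.5 - 1) * 5 = 32.5%
f'c = 40 * (1 - 32.5/100)
= 27.0 MPa

27.0


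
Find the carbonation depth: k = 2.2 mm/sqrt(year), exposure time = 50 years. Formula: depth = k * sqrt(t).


depth = k * sqrt(t)
= 2.2 * sqrt(50)
= 15.56 mm

15.56


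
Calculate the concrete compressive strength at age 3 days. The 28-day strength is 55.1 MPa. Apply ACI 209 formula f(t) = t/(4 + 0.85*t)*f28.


f(3) = 3 / (4 + 0.85 * 3) * 55.1
= 3 / 6.55 * 55.1
= 25.24 MPa

25.24


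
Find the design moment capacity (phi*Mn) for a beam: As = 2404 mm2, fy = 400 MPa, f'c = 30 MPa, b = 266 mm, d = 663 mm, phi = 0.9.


a = As * fy / (0.85 * f'c * b)
= 2404 * 400 / (0.85 * 30 * 266)
= 141.7662 mm
Mn = As * fy * (d - a/2) / 10^6
= 569.3796 kN-m
phi*Mn = 0.9 * 569.3796 = 512.44 kN-m

512.44


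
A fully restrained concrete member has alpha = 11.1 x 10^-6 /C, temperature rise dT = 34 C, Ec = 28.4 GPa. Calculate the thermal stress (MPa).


sigma = alpha * dT * Ec
= 11.1e-6 * 34 * 28.4 * 1000
= 10.718 MPa

10.718


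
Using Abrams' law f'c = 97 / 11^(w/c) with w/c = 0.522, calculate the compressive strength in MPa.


f'c = 97 / 11^0.522
= 97 / 3.496
= 27.74 MPa

27.74


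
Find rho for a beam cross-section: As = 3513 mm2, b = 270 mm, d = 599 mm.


rho = As / (b * d)
= 3513 / (270 * 599)
= 0.0217

0.0217


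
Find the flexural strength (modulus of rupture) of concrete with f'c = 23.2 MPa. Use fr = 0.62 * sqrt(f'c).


fr = 0.62 * sqrt(23.2)
= 2.986 MPa

2.986


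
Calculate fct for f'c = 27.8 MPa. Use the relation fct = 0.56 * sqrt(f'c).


fct = 0.56 * sqrt(27.8)
= 0.56 * 5.273
= 2.953 MPa

2.953


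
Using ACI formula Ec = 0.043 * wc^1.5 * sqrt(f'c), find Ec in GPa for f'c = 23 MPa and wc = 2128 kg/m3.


Ec = 0.043 * 2128^1.5 * sqrt(23) / 1000
= 20.24 GPa

20.24


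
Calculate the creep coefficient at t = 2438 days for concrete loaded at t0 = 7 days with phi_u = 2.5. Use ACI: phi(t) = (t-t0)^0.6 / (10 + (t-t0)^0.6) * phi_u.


dt = 2438 - 7 = 2431
phi = 2431^0.6 / (10 + 2431^0.6) * 2.5
= 2.287

2.287


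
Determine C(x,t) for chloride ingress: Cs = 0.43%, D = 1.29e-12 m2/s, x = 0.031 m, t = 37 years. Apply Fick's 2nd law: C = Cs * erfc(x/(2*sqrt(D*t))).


t_seconds = 37 * 365.25 * 24 * 3600 = 1167631200.0 s
arg = 0.031 / (2 * sqrt(1.29e-12 * 1167631200.0))
= 0.3994
erfc(0.3994) = 0.5722
C = 0.43 * 0.5722 = 0.246%

0.246


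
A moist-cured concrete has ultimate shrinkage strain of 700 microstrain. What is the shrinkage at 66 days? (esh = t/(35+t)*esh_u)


esh(66) = 66 / (35 + 66) * 700
= 66 / 101 * 700
= 457.4 microstrain

457.4


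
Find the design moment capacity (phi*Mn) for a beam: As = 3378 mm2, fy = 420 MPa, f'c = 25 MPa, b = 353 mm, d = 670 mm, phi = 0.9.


a = As * fy / (0.85 * f'c * b)
= 3378 * 420 / (0.85 * 25 * 353)
= 189.1365 mm
Mn = As * fy * (d - a/2) / 10^6
= 816.3996 kN-m
phi*Mn = 0.9 * 816.3996 = 734.76 kN-m

734.76


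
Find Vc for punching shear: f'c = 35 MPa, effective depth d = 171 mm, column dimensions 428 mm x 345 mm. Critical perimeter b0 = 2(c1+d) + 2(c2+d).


b0 = 2*(428 + 171) + 2*(345 + 171) = 2230 mm
Vc = 0.33 * sqrt(35) * 2230 * 171 / 1000
= 744.47 kN

744.47


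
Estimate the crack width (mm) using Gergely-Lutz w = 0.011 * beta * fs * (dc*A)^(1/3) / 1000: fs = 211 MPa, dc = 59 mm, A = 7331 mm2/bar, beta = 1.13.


w = 0.011 * beta * fs * (dc * A)^(1/3) / 1000
= 0.011 * 1.13 * 211 * (59 * 7331)^(1/3) / 1000
= 0.198 mm

0.198


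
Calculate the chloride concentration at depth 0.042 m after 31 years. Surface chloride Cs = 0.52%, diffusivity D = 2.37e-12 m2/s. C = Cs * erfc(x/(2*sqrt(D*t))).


t_seconds = 31 * 365.25 * 24 * 3600 = 978285600.0 s
arg = 0.042 / (2 * sqrt(2.37e-12 * 978285600.0))
= 0.4361
erfc(0.4361) = 0.5374
C = 0.52 * 0.5374 = 0.2794%

0.2794


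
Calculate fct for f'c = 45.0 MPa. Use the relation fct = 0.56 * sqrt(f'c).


fct = 0.56 * sqrt(45.0)
= 0.56 * 6.708
= 3.757 MPa

3.757


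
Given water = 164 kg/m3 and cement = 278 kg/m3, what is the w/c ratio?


w/c = water / cement
w/c = 164 / 278 = 0.59

0.59


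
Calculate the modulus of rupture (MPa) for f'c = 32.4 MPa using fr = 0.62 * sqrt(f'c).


fr = 0.62 * sqrt(32.4)
= 3.529 MPa

3.529


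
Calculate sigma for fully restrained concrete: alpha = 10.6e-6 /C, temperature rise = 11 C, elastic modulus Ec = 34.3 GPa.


sigma = alpha * dT * Ec
= 10.6e-6 * 11 * 34.3 * 1000
= 3.999 MPa

3.999


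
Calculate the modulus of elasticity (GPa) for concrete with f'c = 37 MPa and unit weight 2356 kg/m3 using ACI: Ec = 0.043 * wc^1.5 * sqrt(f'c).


Ec = 0.043 * 2356^1.5 * sqrt(37) / 1000
= 29.91 GPa

29.91


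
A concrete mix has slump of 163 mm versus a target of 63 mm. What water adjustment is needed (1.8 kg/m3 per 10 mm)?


Difference = 63 - 163 = -100 mm
Water adjustment = -100 * 1.8 / 10 = -18.0 kg/m3

-18.0


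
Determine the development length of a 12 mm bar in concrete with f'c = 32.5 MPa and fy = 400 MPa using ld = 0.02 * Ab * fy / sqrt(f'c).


Ab = pi * 12^2 / 4 = 113.097 mm2
ld = 0.02 * 113.097 * 400 / sqrt(32.5)
= 158.7 mm

158.7


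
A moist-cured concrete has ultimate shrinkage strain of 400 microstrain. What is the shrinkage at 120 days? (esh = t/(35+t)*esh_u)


esh(120) = 120 / (35 + 120) * 400
= 120 / 155 * 400
= 309.7 microstrain

309.7


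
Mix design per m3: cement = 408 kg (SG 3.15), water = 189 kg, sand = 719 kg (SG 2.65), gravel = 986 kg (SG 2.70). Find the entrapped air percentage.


Vol cement = 408 / (3.15 * 1000) = 0.129524 m3
Vol water = 189 / 1000 = 0.189 m3
Vol sand = 719 / (2.65 * 1000) = 0.271321 m3
Vol gravel = 986 / (2.70 * 1000) = 0.365185 m3
Total solid + water volume = 0.95503 m3
Air = (1 - 0.95503) * 100 = 4.5%

4.5


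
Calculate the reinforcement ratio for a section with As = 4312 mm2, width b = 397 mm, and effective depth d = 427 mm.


rho = As / (b * d)
= 4312 / (397 * 427)
= 0.0254

0.0254


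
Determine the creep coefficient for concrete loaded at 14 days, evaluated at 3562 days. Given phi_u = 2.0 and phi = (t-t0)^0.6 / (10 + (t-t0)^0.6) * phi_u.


dt = 3562 - 14 = 3548
phi = 3548^0.6 / (10 + 3548^0.6) * 2.0
= 1.862

1.862


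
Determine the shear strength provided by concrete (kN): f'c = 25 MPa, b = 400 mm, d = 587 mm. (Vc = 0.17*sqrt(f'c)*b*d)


Vc = 0.17 * sqrt(25) * 400 * 587 / 1000
= 199.58 kN

199.58


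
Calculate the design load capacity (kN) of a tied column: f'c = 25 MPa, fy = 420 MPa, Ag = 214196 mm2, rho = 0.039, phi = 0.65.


Ast = rho * Ag = 0.039 * 214196 = 8353.644 mm2
phi*Pn = 0.65 * 0.80 * (0.85 * 25 * (214196 - 8353.644) + 420 * 8353.644) / 1000
= 4098.99 kN

4098.99


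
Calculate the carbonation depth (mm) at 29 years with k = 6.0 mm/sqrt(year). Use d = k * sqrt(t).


depth = k * sqrt(t)
= 6.0 * sqrt(29)
= 32.31 mm

32.31


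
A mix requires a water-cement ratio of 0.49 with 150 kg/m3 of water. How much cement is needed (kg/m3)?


Cement = water / (w/c)
= 150 / 0.49
= 306.1 kg/m3

306.1


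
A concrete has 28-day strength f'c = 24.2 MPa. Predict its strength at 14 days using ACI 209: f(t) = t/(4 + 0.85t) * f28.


f(14) = 14 / (4 + 0.85 * 14) * 24.2
= 14 / 15.9 * 24.2
= 21.31 MPa

21.31


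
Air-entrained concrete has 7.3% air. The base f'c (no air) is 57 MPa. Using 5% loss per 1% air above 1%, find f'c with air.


Strength loss = (7.3 - 1) * 5 = 31.5%
f'c = 57 * (1 - 31.5/100)
= 39.05 MPa

39.05


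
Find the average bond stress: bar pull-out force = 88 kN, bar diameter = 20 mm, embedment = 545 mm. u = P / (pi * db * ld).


u = P / (pi * db * ld)
= 88 * 1000 / (pi * 20 * 545)
= 2.57 MPa

2.57


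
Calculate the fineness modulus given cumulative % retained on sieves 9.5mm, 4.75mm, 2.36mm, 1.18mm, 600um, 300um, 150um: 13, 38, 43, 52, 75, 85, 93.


FM = sum(cumulative % retained) / 100
= 399 / 100
= 3.99

3.99


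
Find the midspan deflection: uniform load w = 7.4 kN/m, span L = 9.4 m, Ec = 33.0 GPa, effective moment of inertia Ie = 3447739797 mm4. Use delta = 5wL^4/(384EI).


Convert: L = 9.4 m = 9400 mm, Ec = 33.0 GPa = 33000 MPa
delta = 5 * 7.4 * 9400^4 / (384 * 33000 * 3447739797)
= 6.61 mm

6.61


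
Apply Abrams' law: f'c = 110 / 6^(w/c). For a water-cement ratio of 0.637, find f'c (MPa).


f'c = 110 / 6^0.637
= 110 / 3.131
= 35.13 MPa

35.13


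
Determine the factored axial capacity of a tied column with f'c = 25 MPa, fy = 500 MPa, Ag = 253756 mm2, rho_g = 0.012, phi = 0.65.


Ast = rho * Ag = 0.012 * 253756 = 3045.072 mm2
phi*Pn = 0.65 * 0.80 * (0.85 * 25 * (253756 - 3045.072) + 500 * 3045.072) / 1000
= 3562.07 kN

3562.07


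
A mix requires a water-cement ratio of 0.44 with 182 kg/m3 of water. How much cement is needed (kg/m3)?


Cement = water / (w/c)
= 182 / 0.44
= 413.6 kg/m3

413.6


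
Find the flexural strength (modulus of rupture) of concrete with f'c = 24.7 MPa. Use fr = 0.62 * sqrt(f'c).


fr = 0.62 * sqrt(24.7)
= 3.081 MPa

3.081


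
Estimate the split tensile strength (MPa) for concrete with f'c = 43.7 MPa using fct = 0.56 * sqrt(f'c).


fct = 0.56 * sqrt(43.7)
= 0.56 * 6.611
= 3.702 MPa

3.702


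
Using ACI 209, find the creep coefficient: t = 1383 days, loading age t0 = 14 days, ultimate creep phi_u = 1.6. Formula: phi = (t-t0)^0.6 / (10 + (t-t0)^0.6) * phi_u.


dt = 1383 - 14 = 1369
phi = 1369^0.6 / (10 + 1369^0.6) * 1.6
= 1.414

1.414


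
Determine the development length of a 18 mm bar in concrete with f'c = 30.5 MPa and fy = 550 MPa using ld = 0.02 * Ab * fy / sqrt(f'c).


Ab = pi * 18^2 / 4 = 254.469 mm2
ld = 0.02 * 254.469 * 550 / sqrt(30.5)
= 506.8 mm

506.8


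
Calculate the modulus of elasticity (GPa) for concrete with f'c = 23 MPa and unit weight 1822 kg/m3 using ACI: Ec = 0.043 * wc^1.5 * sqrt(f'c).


Ec = 0.043 * 1822^1.5 * sqrt(23) / 1000
= 16.04 GPa

16.04


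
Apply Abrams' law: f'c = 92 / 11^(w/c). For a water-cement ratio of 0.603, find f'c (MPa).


f'c = 92 / 11^0.603
= 92 / 4.246
= 21.67 MPa

21.67


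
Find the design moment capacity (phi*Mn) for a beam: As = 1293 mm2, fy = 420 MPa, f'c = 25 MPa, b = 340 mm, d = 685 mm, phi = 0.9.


a = As * fy / (0.85 * f'c * b)
= 1293 * 420 / (0.85 * 25 * 340)
= 75.164 mm
Mn = As * fy * (d - a/2) / 10^6
= 351.5868 kN-m
phi*Mn = 0.9 * 351.5868 = 316.43 kN-m

316.43


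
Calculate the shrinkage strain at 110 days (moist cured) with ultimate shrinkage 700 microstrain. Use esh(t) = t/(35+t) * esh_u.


esh(110) = 110 / (35 + 110) * 700
= 110 / 145 * 700
= 531.0 microstrain

531.0


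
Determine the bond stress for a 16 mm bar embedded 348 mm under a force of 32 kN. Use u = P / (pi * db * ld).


u = P / (pi * db * ld)
= 32 * 1000 / (pi * 16 * 348)
= 1.829 MPa

1.829


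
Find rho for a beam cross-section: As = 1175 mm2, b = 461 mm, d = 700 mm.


rho = As / (b * d)
= 1175 / (461 * 700)
= 0.0036

0.0036


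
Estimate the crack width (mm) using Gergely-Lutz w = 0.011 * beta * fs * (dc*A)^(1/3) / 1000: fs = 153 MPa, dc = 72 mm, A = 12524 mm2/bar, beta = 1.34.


w = 0.011 * beta * fs * (dc * A)^(1/3) / 1000
= 0.011 * 1.34 * 153 * (72 * 12524)^(1/3) / 1000
= 0.218 mm

0.218


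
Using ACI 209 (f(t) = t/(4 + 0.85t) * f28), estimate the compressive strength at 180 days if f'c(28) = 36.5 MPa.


f(180) = 180 / (4 + 0.85 * 180) * 36.5
= 180 / 157.0 * 36.5
= 41.85 MPa

41.85


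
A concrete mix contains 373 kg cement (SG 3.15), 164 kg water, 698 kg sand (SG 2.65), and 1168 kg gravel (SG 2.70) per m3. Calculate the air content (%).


Vol cement = 373 / (3.15 * 1000) = 0.118413 m3
Vol water = 164 / 1000 = 0.164 m3
Vol sand = 698 / (2.65 * 1000) = 0.263396 m3
Vol gravel = 1168 / (2.70 * 1000) = 0.432593 m3
Total solid + water volume = 0.978402 m3
Air = (1 - 0.978402) * 100 = 2.16%

2.16


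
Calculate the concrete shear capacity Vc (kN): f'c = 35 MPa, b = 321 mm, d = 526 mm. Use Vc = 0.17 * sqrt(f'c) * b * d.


Vc = 0.17 * sqrt(35) * 321 * 526 / 1000
= 169.81 kN

169.81


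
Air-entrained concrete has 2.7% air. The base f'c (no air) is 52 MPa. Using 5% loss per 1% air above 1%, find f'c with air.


Strength loss = (2.7 - 1) * 5 = 8.5%
f'c = 52 * (1 - 8.5/100)
= 47.58 MPa

47.58


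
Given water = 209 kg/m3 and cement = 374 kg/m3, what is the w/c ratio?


w/c = water / cement
w/c = 209 / 374 = 0.559

0.559


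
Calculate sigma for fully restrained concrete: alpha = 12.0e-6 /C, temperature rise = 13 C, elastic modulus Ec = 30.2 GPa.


sigma = alpha * dT * Ec
= 12.0e-6 * 13 * 30.2 * 1000
= 4.711 MPa

4.711


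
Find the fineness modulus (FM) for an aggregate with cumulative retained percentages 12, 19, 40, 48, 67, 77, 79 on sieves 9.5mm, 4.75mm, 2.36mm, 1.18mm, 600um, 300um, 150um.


FM = sum(cumulative % retained) / 100
= 342 / 100
= 3.42

3.42


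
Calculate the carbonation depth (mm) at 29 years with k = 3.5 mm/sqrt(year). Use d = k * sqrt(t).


depth = k * sqrt(t)
= 3.5 * sqrt(29)
= 18.85 mm

18.85


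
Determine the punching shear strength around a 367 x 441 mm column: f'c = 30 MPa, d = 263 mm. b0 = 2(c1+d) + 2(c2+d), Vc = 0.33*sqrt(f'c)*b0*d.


b0 = 2*(367 + 263) + 2*(441 + 263) = 2668 mm
Vc = 0.33 * sqrt(30) * 2668 * 263 / 1000
= 1268.28 kN

1268.28


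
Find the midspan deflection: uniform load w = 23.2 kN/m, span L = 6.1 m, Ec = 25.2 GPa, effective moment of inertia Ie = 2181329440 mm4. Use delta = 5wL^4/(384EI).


Convert: L = 6.1 m = 6100 mm, Ec = 25.2 GPa = 25200 MPa
delta = 5 * 23.2 * 6100^4 / (384 * 25200 * 2181329440)
= 7.61 mm

7.61
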